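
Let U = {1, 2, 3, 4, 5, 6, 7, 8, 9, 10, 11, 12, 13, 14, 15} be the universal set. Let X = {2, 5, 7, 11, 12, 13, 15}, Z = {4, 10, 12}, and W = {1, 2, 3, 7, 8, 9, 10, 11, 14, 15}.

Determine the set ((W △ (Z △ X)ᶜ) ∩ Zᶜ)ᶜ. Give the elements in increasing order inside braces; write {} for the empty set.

Z △ X = {2, 4, 5, 7, 10, 11, 13, 15}
(Z △ X)ᶜ = {1, 3, 6, 8, 9, 12, 14}
W △ (Z △ X)ᶜ = {2, 6, 7, 10, 11, 12, 15}
Zᶜ = {1, 2, 3, 5, 6, 7, 8, 9, 11, 13, 14, 15}
(W △ (Z △ X)ᶜ) ∩ Zᶜ = {2, 6, 7, 11, 15}
((W △ (Z △ X)ᶜ) ∩ Zᶜ)ᶜ = {1, 3, 4, 5, 8, 9, 10, 12, 13, 14}

{1, 3, 4, 5, 8, 9, 10, 12, 13, 14}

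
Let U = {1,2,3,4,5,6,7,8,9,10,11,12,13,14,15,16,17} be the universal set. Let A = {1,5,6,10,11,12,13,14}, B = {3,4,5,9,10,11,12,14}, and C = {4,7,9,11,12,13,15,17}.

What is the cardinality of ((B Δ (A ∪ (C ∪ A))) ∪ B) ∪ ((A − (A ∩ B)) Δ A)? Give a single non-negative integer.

14

C ∪ A = {1,4,5,6,7,9,10,11,12,13,14,15,17}
A ∪ (C ∪ A) = {1,4,5,6,7,9,10,11,12,13,14,15,17}
B Δ (A ∪ (C ∪ A)) = {1,3,6,7,13,15,17}
(B Δ (A ∪ (C ∪ A))) ∪ B = {1,3,4,5,6,7,9,10,11,12,13,14,15,17}
A ∩ B = {5,10,11,12,14}
A − (A ∩ B) = {1,6,13}
(A − (A ∩ B)) Δ A = {5,10,11,12,14}
((B Δ (A ∪ (C ∪ A))) ∪ B) ∪ ((A − (A ∩ B)) Δ A) = {1,3,4,5,6,7,9,10,11,12,13,14,15,17}
|((B Δ (A ∪ (C ∪ A))) ∪ B) ∪ ((A − (A ∩ B)) Δ A)| = 14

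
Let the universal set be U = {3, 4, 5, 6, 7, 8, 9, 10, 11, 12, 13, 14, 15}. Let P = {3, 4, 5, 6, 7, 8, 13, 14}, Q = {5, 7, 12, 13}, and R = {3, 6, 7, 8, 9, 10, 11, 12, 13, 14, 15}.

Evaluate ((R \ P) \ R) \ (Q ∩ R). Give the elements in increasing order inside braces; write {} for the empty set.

R \ P = {9, 10, 11, 12, 15}
(R \ P) \ R = {}
Q ∩ R = {7, 12, 13}
((R \ P) \ R) \ (Q ∩ R) = {}

{}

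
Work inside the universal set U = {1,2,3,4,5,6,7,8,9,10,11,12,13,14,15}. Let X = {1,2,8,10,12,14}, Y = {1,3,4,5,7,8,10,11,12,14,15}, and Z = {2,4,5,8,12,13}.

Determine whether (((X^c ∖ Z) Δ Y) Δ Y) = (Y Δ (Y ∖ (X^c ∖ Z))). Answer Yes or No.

X^c = {3,4,5,6,7,9,11,13,15}
X^c ∖ Z = {3,6,7,9,11,15}
(X^c ∖ Z) Δ Y = {1,4,5,6,8,9,10,12,14}
((X^c ∖ Z) Δ Y) Δ Y = {3,6,7,9,11,15}
Y ∖ (X^c ∖ Z) = {1,4,5,8,10,12,14}
Y Δ (Y ∖ (X^c ∖ Z)) = {3,7,11,15}
6 ∈ ((X^c ∖ Z) Δ Y) Δ Y but 6 ∉ Y Δ (Y ∖ (X^c ∖ Z)), so they differ.

No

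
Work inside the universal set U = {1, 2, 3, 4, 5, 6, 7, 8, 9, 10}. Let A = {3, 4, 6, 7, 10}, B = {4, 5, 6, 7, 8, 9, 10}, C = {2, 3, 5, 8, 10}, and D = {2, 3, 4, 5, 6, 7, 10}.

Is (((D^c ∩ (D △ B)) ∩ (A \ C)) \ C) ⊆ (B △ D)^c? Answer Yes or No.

D^c = {1, 8, 9}
D △ B = {2, 3, 8, 9}
D^c ∩ (D △ B) = {8, 9}
A \ C = {4, 6, 7}
(D^c ∩ (D △ B)) ∩ (A \ C) = {}
((D^c ∩ (D △ B)) ∩ (A \ C)) \ C = {}
B △ D = {2, 3, 8, 9}
(B △ D)^c = {1, 4, 5, 6, 7, 10}
Every element of {} is in {1, 4, 5, 6, 7, 10}, so ((D^c ∩ (D △ B)) ∩ (A \ C)) \ C ⊆ (B △ D)^c.

Yes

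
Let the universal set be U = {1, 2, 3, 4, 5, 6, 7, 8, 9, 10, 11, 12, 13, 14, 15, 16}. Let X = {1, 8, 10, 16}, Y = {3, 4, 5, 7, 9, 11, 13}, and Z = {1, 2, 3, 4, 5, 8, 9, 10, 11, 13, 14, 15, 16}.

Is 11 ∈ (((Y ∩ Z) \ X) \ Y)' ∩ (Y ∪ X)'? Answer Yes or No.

No

11 ∈ Y and 11 ∈ Z, so 11 ∈ Y ∩ Z
11 ∈ (Y ∩ Z) and 11 ∉ X, so 11 ∈ (Y ∩ Z) \ X
11 ∈ ((Y ∩ Z) \ X) and 11 ∈ Y, so 11 ∉ ((Y ∩ Z) \ X) \ Y
11 ∈ (((Y ∩ Z) \ X) \ Y)' since 11 ∉ (((Y ∩ Z) \ X) \ Y)
11 ∈ Y and 11 ∉ X, so 11 ∈ Y ∪ X
11 ∉ (Y ∪ X)' since 11 ∈ (Y ∪ X)
11 ∈ (((Y ∩ Z) \ X) \ Y)' and 11 ∉ (Y ∪ X)', so 11 ∉ (((Y ∩ Z) \ X) \ Y)' ∩ (Y ∪ X)'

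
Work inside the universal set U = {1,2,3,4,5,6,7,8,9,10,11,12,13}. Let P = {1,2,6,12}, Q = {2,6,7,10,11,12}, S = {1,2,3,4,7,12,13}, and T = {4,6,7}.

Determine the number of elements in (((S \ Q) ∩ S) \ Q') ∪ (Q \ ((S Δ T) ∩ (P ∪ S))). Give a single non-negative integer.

S \ Q = {1,3,4,13}
(S \ Q) ∩ S = {1,3,4,13}
Q' = {1,3,4,5,8,9,13}
((S \ Q) ∩ S) \ Q' = {}
S Δ T = {1,2,3,6,12,13}
P ∪ S = {1,2,3,4,6,7,12,13}
(S Δ T) ∩ (P ∪ S) = {1,2,3,6,12,13}
Q \ ((S Δ T) ∩ (P ∪ S)) = {7,10,11}
(((S \ Q) ∩ S) \ Q') ∪ (Q \ ((S Δ T) ∩ (P ∪ S))) = {7,10,11}
|(((S \ Q) ∩ S) \ Q') ∪ (Q \ ((S Δ T) ∩ (P ∪ S)))| = 3

3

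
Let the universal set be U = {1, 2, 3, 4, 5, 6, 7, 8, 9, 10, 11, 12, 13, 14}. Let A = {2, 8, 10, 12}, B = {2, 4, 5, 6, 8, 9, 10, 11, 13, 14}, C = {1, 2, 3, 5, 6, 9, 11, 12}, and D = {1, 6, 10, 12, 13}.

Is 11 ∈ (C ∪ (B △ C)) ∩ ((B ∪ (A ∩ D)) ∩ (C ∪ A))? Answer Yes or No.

11 ∈ B and 11 ∈ C, so 11 ∉ B △ C
11 ∈ C and 11 ∉ (B △ C), so 11 ∈ C ∪ (B △ C)
11 ∉ A and 11 ∉ D, so 11 ∉ A ∩ D
11 ∈ B and 11 ∉ (A ∩ D), so 11 ∈ B ∪ (A ∩ D)
11 ∈ C and 11 ∉ A, so 11 ∈ C ∪ A
11 ∈ (B ∪ (A ∩ D)) and 11 ∈ (C ∪ A), so 11 ∈ (B ∪ (A ∩ D)) ∩ (C ∪ A)
11 ∈ (C ∪ (B △ C)) and 11 ∈ ((B ∪ (A ∩ D)) ∩ (C ∪ A)), so 11 ∈ (C ∪ (B △ C)) ∩ ((B ∪ (A ∩ D)) ∩ (C ∪ A))

Yes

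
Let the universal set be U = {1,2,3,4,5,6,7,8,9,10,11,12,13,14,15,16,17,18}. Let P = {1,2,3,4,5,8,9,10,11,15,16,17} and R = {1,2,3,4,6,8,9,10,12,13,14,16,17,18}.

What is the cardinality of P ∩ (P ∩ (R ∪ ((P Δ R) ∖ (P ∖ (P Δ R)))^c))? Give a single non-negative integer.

9

P Δ R = {5,6,11,12,13,14,15,18}
P ∖ (P Δ R) = {1,2,3,4,8,9,10,16,17}
(P Δ R) ∖ (P ∖ (P Δ R)) = {5,6,11,12,13,14,15,18}
((P Δ R) ∖ (P ∖ (P Δ R)))^c = {1,2,3,4,7,8,9,10,16,17}
R ∪ ((P Δ R) ∖ (P ∖ (P Δ R)))^c = {1,2,3,4,6,7,8,9,10,12,13,14,16,17,18}
P ∩ (R ∪ ((P Δ R) ∖ (P ∖ (P Δ R)))^c) = {1,2,3,4,8,9,10,16,17}
P ∩ (P ∩ (R ∪ ((P Δ R) ∖ (P ∖ (P Δ R)))^c)) = {1,2,3,4,8,9,10,16,17}
|P ∩ (P ∩ (R ∪ ((P Δ R) ∖ (P ∖ (P Δ R)))^c))| = 9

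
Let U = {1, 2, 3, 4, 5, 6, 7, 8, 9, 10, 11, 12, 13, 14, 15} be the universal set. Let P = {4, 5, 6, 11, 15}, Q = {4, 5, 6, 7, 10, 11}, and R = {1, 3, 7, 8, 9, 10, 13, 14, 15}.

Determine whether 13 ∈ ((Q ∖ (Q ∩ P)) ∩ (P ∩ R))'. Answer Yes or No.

13 ∉ Q and 13 ∉ P, so 13 ∉ Q ∩ P
13 ∉ Q and 13 ∉ (Q ∩ P), so 13 ∉ Q ∖ (Q ∩ P)
13 ∉ P and 13 ∈ R, so 13 ∉ P ∩ R
13 ∉ (Q ∖ (Q ∩ P)) and 13 ∉ (P ∩ R), so 13 ∉ (Q ∖ (Q ∩ P)) ∩ (P ∩ R)
13 ∈ ((Q ∖ (Q ∩ P)) ∩ (P ∩ R))' since 13 ∉ ((Q ∖ (Q ∩ P)) ∩ (P ∩ R))

Yes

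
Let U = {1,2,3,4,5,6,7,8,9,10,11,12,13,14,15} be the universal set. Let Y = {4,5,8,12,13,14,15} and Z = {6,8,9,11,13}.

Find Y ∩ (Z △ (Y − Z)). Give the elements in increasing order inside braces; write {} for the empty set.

Y − Z = {4,5,12,14,15}
Z △ (Y − Z) = {4,5,6,8,9,11,12,13,14,15}
Y ∩ (Z △ (Y − Z)) = {4,5,8,12,13,14,15}

{4,5,8,12,13,14,15}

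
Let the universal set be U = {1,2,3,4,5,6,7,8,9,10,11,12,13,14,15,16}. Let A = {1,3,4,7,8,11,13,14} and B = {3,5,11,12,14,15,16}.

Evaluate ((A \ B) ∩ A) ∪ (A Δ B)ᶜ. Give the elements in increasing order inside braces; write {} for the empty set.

A \ B = {1,4,7,8,13}
(A \ B) ∩ A = {1,4,7,8,13}
A Δ B = {1,4,5,7,8,12,13,15,16}
(A Δ B)ᶜ = {2,3,6,9,10,11,14}
((A \ B) ∩ A) ∪ (A Δ B)ᶜ = {1,2,3,4,6,7,8,9,10,11,13,14}

{1,2,3,4,6,7,8,9,10,11,13,14}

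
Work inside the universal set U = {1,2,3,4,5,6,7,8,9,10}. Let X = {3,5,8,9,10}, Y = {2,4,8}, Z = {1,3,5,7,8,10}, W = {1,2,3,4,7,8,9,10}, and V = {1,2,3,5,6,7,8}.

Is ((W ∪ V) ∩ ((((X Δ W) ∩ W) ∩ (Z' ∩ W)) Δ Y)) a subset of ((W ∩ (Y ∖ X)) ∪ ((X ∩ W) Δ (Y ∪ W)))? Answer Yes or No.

W ∪ V = {1,2,3,4,5,6,7,8,9,10}
X Δ W = {1,2,4,5,7}
(X Δ W) ∩ W = {1,2,4,7}
Z' = {2,4,6,9}
Z' ∩ W = {2,4,9}
((X Δ W) ∩ W) ∩ (Z' ∩ W) = {2,4}
(((X Δ W) ∩ W) ∩ (Z' ∩ W)) Δ Y = {8}
(W ∪ V) ∩ ((((X Δ W) ∩ W) ∩ (Z' ∩ W)) Δ Y) = {8}
Y ∖ X = {2,4}
W ∩ (Y ∖ X) = {2,4}
X ∩ W = {3,8,9,10}
Y ∪ W = {1,2,3,4,7,8,9,10}
(X ∩ W) Δ (Y ∪ W) = {1,2,4,7}
(W ∩ (Y ∖ X)) ∪ ((X ∩ W) Δ (Y ∪ W)) = {1,2,4,7}
8 ∈ (W ∪ V) ∩ ((((X Δ W) ∩ W) ∩ (Z' ∩ W)) Δ Y) but 8 ∉ (W ∩ (Y ∖ X)) ∪ ((X ∩ W) Δ (Y ∪ W)), so the inclusion fails.

No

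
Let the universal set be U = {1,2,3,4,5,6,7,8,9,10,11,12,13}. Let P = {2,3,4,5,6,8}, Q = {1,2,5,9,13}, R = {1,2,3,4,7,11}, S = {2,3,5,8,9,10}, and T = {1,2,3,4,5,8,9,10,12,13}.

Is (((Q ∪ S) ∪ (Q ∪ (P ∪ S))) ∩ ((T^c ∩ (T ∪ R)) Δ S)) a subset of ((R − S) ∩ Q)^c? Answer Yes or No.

Q ∪ S = {1,2,3,5,8,9,10,13}
P ∪ S = {2,3,4,5,6,8,9,10}
Q ∪ (P ∪ S) = {1,2,3,4,5,6,8,9,10,13}
(Q ∪ S) ∪ (Q ∪ (P ∪ S)) = {1,2,3,4,5,6,8,9,10,13}
T^c = {6,7,11}
T ∪ R = {1,2,3,4,5,7,8,9,10,11,12,13}
T^c ∩ (T ∪ R) = {7,11}
(T^c ∩ (T ∪ R)) Δ S = {2,3,5,7,8,9,10,11}
((Q ∪ S) ∪ (Q ∪ (P ∪ S))) ∩ ((T^c ∩ (T ∪ R)) Δ S) = {2,3,5,8,9,10}
R − S = {1,4,7,11}
(R − S) ∩ Q = {1}
((R − S) ∩ Q)^c = {2,3,4,5,6,7,8,9,10,11,12,13}
Every element of {2,3,5,8,9,10} is in {2,3,4,5,6,7,8,9,10,11,12,13}, so ((Q ∪ S) ∪ (Q ∪ (P ∪ S))) ∩ ((T^c ∩ (T ∪ R)) Δ S) ⊆ ((R − S) ∩ Q)^c.

Yes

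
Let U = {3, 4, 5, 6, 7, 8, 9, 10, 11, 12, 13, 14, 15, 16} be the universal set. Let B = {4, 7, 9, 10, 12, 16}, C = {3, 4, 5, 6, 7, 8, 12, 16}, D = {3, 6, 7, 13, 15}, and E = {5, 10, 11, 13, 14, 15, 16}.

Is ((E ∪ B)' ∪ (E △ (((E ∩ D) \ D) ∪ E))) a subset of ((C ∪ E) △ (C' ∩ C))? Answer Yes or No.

E ∪ B = {4, 5, 7, 9, 10, 11, 12, 13, 14, 15, 16}
(E ∪ B)' = {3, 6, 8}
E ∩ D = {13, 15}
(E ∩ D) \ D = {}
((E ∩ D) \ D) ∪ E = {5, 10, 11, 13, 14, 15, 16}
E △ (((E ∩ D) \ D) ∪ E) = {}
(E ∪ B)' ∪ (E △ (((E ∩ D) \ D) ∪ E)) = {3, 6, 8}
C ∪ E = {3, 4, 5, 6, 7, 8, 10, 11, 12, 13, 14, 15, 16}
C' = {9, 10, 11, 13, 14, 15}
C' ∩ C = {}
(C ∪ E) △ (C' ∩ C) = {3, 4, 5, 6, 7, 8, 10, 11, 12, 13, 14, 15, 16}
Every element of {3, 6, 8} is in {3, 4, 5, 6, 7, 8, 10, 11, 12, 13, 14, 15, 16}, so (E ∪ B)' ∪ (E △ (((E ∩ D) \ D) ∪ E)) ⊆ (C ∪ E) △ (C' ∩ C).

Yes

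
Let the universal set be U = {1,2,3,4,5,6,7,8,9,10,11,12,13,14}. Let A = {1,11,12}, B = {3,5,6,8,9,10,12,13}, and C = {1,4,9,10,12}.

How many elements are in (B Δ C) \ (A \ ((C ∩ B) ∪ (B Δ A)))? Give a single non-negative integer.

B Δ C = {1,3,4,5,6,8,13}
C ∩ B = {9,10,12}
B Δ A = {1,3,5,6,8,9,10,11,13}
(C ∩ B) ∪ (B Δ A) = {1,3,5,6,8,9,10,11,12,13}
A \ ((C ∩ B) ∪ (B Δ A)) = {}
(B Δ C) \ (A \ ((C ∩ B) ∪ (B Δ A))) = {1,3,4,5,6,8,13}
|(B Δ C) \ (A \ ((C ∩ B) ∪ (B Δ A)))| = 7

7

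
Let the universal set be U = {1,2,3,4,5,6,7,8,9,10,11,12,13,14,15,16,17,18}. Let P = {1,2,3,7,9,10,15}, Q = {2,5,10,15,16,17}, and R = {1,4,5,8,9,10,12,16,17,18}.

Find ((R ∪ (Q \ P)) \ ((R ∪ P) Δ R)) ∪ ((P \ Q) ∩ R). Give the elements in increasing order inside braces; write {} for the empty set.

{1,4,5,8,9,10,12,16,17,18}

Q \ P = {5,16,17}
R ∪ (Q \ P) = {1,4,5,8,9,10,12,16,17,18}
R ∪ P = {1,2,3,4,5,7,8,9,10,12,15,16,17,18}
(R ∪ P) Δ R = {2,3,7,15}
(R ∪ (Q \ P)) \ ((R ∪ P) Δ R) = {1,4,5,8,9,10,12,16,17,18}
P \ Q = {1,3,7,9}
(P \ Q) ∩ R = {1,9}
((R ∪ (Q \ P)) \ ((R ∪ P) Δ R)) ∪ ((P \ Q) ∩ R) = {1,4,5,8,9,10,12,16,17,18}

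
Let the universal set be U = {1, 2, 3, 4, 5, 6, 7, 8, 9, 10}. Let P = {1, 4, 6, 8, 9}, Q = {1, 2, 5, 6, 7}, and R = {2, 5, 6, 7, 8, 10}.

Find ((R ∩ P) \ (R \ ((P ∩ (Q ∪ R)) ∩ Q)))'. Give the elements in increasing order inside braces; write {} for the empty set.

{1, 2, 3, 4, 5, 7, 8, 9, 10}

R ∩ P = {6, 8}
Q ∪ R = {1, 2, 5, 6, 7, 8, 10}
P ∩ (Q ∪ R) = {1, 6, 8}
(P ∩ (Q ∪ R)) ∩ Q = {1, 6}
R \ ((P ∩ (Q ∪ R)) ∩ Q) = {2, 5, 7, 8, 10}
(R ∩ P) \ (R \ ((P ∩ (Q ∪ R)) ∩ Q)) = {6}
((R ∩ P) \ (R \ ((P ∩ (Q ∪ R)) ∩ Q)))' = {1, 2, 3, 4, 5, 7, 8, 9, 10}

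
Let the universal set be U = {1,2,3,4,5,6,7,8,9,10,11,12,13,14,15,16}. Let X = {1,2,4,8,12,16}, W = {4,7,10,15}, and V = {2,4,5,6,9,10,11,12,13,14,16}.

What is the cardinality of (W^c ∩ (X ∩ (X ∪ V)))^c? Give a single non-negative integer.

11

W^c = {1,2,3,5,6,8,9,11,12,13,14,16}
X ∪ V = {1,2,4,5,6,8,9,10,11,12,13,14,16}
X ∩ (X ∪ V) = {1,2,4,8,12,16}
W^c ∩ (X ∩ (X ∪ V)) = {1,2,8,12,16}
(W^c ∩ (X ∩ (X ∪ V)))^c = {3,4,5,6,7,9,10,11,13,14,15}
|(W^c ∩ (X ∩ (X ∪ V)))^c| = 11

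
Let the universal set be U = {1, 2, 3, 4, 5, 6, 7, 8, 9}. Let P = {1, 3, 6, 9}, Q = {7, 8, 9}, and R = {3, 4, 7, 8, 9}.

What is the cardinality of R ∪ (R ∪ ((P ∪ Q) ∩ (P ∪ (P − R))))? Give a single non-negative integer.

P ∪ Q = {1, 3, 6, 7, 8, 9}
P − R = {1, 6}
P ∪ (P − R) = {1, 3, 6, 9}
(P ∪ Q) ∩ (P ∪ (P − R)) = {1, 3, 6, 9}
R ∪ ((P ∪ Q) ∩ (P ∪ (P − R))) = {1, 3, 4, 6, 7, 8, 9}
R ∪ (R ∪ ((P ∪ Q) ∩ (P ∪ (P − R)))) = {1, 3, 4, 6, 7, 8, 9}
|R ∪ (R ∪ ((P ∪ Q) ∩ (P ∪ (P − R))))| = 7

7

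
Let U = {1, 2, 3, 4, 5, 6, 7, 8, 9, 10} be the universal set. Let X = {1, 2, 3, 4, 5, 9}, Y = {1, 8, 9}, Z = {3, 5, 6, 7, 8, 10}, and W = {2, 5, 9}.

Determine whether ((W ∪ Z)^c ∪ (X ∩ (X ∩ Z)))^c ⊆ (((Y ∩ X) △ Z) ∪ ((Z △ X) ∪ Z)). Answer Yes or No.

W ∪ Z = {2, 3, 5, 6, 7, 8, 9, 10}
(W ∪ Z)^c = {1, 4}
X ∩ Z = {3, 5}
X ∩ (X ∩ Z) = {3, 5}
(W ∪ Z)^c ∪ (X ∩ (X ∩ Z)) = {1, 3, 4, 5}
((W ∪ Z)^c ∪ (X ∩ (X ∩ Z)))^c = {2, 6, 7, 8, 9, 10}
Y ∩ X = {1, 9}
(Y ∩ X) △ Z = {1, 3, 5, 6, 7, 8, 9, 10}
Z △ X = {1, 2, 4, 6, 7, 8, 9, 10}
(Z △ X) ∪ Z = {1, 2, 3, 4, 5, 6, 7, 8, 9, 10}
((Y ∩ X) △ Z) ∪ ((Z △ X) ∪ Z) = {1, 2, 3, 4, 5, 6, 7, 8, 9, 10}
Every element of {2, 6, 7, 8, 9, 10} is in {1, 2, 3, 4, 5, 6, 7, 8, 9, 10}, so ((W ∪ Z)^c ∪ (X ∩ (X ∩ Z)))^c ⊆ ((Y ∩ X) △ Z) ∪ ((Z △ X) ∪ Z).

Yes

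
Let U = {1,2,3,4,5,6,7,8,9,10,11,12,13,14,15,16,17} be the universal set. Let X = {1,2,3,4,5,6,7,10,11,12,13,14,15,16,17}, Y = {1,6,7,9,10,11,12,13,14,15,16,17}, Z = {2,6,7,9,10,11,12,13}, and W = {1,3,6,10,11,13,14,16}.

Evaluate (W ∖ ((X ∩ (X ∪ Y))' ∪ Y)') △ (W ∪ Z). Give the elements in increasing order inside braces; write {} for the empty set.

X ∪ Y = {1,2,3,4,5,6,7,9,10,11,12,13,14,15,16,17}
X ∩ (X ∪ Y) = {1,2,3,4,5,6,7,10,11,12,13,14,15,16,17}
(X ∩ (X ∪ Y))' = {8,9}
(X ∩ (X ∪ Y))' ∪ Y = {1,6,7,8,9,10,11,12,13,14,15,16,17}
((X ∩ (X ∪ Y))' ∪ Y)' = {2,3,4,5}
W ∖ ((X ∩ (X ∪ Y))' ∪ Y)' = {1,6,10,11,13,14,16}
W ∪ Z = {1,2,3,6,7,9,10,11,12,13,14,16}
(W ∖ ((X ∩ (X ∪ Y))' ∪ Y)') △ (W ∪ Z) = {2,3,7,9,12}

{2,3,7,9,12}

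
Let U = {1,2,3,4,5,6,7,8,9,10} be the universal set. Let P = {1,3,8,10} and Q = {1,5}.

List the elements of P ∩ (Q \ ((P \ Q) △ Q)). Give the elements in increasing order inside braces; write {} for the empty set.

P \ Q = {3,8,10}
(P \ Q) △ Q = {1,3,5,8,10}
Q \ ((P \ Q) △ Q) = {}
P ∩ (Q \ ((P \ Q) △ Q)) = {}

{}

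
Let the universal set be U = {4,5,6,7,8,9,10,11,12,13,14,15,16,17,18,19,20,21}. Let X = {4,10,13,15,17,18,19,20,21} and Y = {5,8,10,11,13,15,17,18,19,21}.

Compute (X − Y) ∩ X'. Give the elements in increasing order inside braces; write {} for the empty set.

X − Y = {4,20}
X' = {5,6,7,8,9,11,12,14,16}
(X − Y) ∩ X' = {}

{}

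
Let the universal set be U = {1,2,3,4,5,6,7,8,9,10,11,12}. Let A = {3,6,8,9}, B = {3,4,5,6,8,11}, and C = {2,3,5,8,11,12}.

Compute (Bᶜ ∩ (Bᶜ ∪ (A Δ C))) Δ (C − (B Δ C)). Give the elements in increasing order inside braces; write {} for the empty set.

{1,2,3,5,7,8,9,10,11,12}

Bᶜ = {1,2,7,9,10,12}
A Δ C = {2,5,6,9,11,12}
Bᶜ ∪ (A Δ C) = {1,2,5,6,7,9,10,11,12}
Bᶜ ∩ (Bᶜ ∪ (A Δ C)) = {1,2,7,9,10,12}
B Δ C = {2,4,6,12}
C − (B Δ C) = {3,5,8,11}
(Bᶜ ∩ (Bᶜ ∪ (A Δ C))) Δ (C − (B Δ C)) = {1,2,3,5,7,8,9,10,11,12}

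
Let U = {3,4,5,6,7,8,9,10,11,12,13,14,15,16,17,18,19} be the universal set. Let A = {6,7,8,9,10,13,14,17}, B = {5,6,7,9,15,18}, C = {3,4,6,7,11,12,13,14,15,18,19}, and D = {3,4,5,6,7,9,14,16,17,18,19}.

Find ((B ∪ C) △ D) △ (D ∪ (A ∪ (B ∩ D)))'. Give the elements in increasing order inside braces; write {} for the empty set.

B ∪ C = {3,4,5,6,7,9,11,12,13,14,15,18,19}
(B ∪ C) △ D = {11,12,13,15,16,17}
B ∩ D = {5,6,7,9,18}
A ∪ (B ∩ D) = {5,6,7,8,9,10,13,14,17,18}
D ∪ (A ∪ (B ∩ D)) = {3,4,5,6,7,8,9,10,13,14,16,17,18,19}
(D ∪ (A ∪ (B ∩ D)))' = {11,12,15}
((B ∪ C) △ D) △ (D ∪ (A ∪ (B ∩ D)))' = {13,16,17}

{13,16,17}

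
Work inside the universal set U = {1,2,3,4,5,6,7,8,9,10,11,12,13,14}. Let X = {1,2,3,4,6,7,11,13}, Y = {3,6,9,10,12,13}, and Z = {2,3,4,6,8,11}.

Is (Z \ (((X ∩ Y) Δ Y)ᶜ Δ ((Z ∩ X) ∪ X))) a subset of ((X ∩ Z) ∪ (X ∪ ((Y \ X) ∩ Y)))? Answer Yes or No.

X ∩ Y = {3,6,13}
(X ∩ Y) Δ Y = {9,10,12}
((X ∩ Y) Δ Y)ᶜ = {1,2,3,4,5,6,7,8,11,13,14}
Z ∩ X = {2,3,4,6,11}
(Z ∩ X) ∪ X = {1,2,3,4,6,7,11,13}
((X ∩ Y) Δ Y)ᶜ Δ ((Z ∩ X) ∪ X) = {5,8,14}
Z \ (((X ∩ Y) Δ Y)ᶜ Δ ((Z ∩ X) ∪ X)) = {2,3,4,6,11}
X ∩ Z = {2,3,4,6,11}
Y \ X = {9,10,12}
(Y \ X) ∩ Y = {9,10,12}
X ∪ ((Y \ X) ∩ Y) = {1,2,3,4,6,7,9,10,11,12,13}
(X ∩ Z) ∪ (X ∪ ((Y \ X) ∩ Y)) = {1,2,3,4,6,7,9,10,11,12,13}
Every element of {2,3,4,6,11} is in {1,2,3,4,6,7,9,10,11,12,13}, so Z \ (((X ∩ Y) Δ Y)ᶜ Δ ((Z ∩ X) ∪ X)) ⊆ (X ∩ Z) ∪ (X ∪ ((Y \ X) ∩ Y)).

Yes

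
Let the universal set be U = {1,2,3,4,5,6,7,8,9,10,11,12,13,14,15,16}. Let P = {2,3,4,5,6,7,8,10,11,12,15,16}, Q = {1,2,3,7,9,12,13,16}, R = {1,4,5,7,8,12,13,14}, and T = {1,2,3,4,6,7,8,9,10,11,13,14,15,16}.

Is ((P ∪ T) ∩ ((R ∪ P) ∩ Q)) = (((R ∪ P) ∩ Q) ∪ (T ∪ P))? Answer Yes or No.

P ∪ T = {1,2,3,4,5,6,7,8,9,10,11,12,13,14,15,16}
R ∪ P = {1,2,3,4,5,6,7,8,10,11,12,13,14,15,16}
(R ∪ P) ∩ Q = {1,2,3,7,12,13,16}
(P ∪ T) ∩ ((R ∪ P) ∩ Q) = {1,2,3,7,12,13,16}
T ∪ P = {1,2,3,4,5,6,7,8,9,10,11,12,13,14,15,16}
((R ∪ P) ∩ Q) ∪ (T ∪ P) = {1,2,3,4,5,6,7,8,9,10,11,12,13,14,15,16}
4 ∈ ((R ∪ P) ∩ Q) ∪ (T ∪ P) but 4 ∉ (P ∪ T) ∩ ((R ∪ P) ∩ Q), so they differ.

No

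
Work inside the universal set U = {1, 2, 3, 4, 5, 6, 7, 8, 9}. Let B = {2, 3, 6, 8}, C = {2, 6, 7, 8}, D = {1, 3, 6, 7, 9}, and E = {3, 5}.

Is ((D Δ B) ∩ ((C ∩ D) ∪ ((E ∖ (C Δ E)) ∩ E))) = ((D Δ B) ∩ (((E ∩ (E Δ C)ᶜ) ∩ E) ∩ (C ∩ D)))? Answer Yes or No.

D Δ B = {1, 2, 7, 8, 9}
C ∩ D = {6, 7}
C Δ E = {2, 3, 5, 6, 7, 8}
E ∖ (C Δ E) = {}
(E ∖ (C Δ E)) ∩ E = {}
(C ∩ D) ∪ ((E ∖ (C Δ E)) ∩ E) = {6, 7}
(D Δ B) ∩ ((C ∩ D) ∪ ((E ∖ (C Δ E)) ∩ E)) = {7}
E Δ C = {2, 3, 5, 6, 7, 8}
(E Δ C)ᶜ = {1, 4, 9}
E ∩ (E Δ C)ᶜ = {}
(E ∩ (E Δ C)ᶜ) ∩ E = {}
((E ∩ (E Δ C)ᶜ) ∩ E) ∩ (C ∩ D) = {}
(D Δ B) ∩ (((E ∩ (E Δ C)ᶜ) ∩ E) ∩ (C ∩ D)) = {}
7 ∈ (D Δ B) ∩ ((C ∩ D) ∪ ((E ∖ (C Δ E)) ∩ E)) but 7 ∉ (D Δ B) ∩ (((E ∩ (E Δ C)ᶜ) ∩ E) ∩ (C ∩ D)), so they differ.

No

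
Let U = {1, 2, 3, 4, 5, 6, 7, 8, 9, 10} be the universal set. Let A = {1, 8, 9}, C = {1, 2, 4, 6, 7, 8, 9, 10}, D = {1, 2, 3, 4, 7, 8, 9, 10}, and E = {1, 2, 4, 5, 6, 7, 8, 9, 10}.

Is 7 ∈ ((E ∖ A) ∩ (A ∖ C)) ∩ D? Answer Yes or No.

No

7 ∈ E and 7 ∉ A, so 7 ∈ E ∖ A
7 ∉ A and 7 ∈ C, so 7 ∉ A ∖ C
7 ∈ (E ∖ A) and 7 ∉ (A ∖ C), so 7 ∉ (E ∖ A) ∩ (A ∖ C)
7 ∉ ((E ∖ A) ∩ (A ∖ C)) and 7 ∈ D, so 7 ∉ ((E ∖ A) ∩ (A ∖ C)) ∩ D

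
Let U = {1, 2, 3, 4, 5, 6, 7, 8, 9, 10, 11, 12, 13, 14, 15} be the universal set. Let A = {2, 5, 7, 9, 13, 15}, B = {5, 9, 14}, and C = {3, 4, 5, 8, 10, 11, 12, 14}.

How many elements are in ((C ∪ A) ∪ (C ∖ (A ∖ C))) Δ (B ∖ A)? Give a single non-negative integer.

12

C ∪ A = {2, 3, 4, 5, 7, 8, 9, 10, 11, 12, 13, 14, 15}
A ∖ C = {2, 7, 9, 13, 15}
C ∖ (A ∖ C) = {3, 4, 5, 8, 10, 11, 12, 14}
(C ∪ A) ∪ (C ∖ (A ∖ C)) = {2, 3, 4, 5, 7, 8, 9, 10, 11, 12, 13, 14, 15}
B ∖ A = {14}
((C ∪ A) ∪ (C ∖ (A ∖ C))) Δ (B ∖ A) = {2, 3, 4, 5, 7, 8, 9, 10, 11, 12, 13, 15}
|((C ∪ A) ∪ (C ∖ (A ∖ C))) Δ (B ∖ A)| = 12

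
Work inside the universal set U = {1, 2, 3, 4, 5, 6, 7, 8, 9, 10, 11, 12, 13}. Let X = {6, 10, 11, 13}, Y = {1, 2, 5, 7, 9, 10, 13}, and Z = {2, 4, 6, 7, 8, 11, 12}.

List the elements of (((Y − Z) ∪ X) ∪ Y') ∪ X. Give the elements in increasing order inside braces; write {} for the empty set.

{1, 3, 4, 5, 6, 8, 9, 10, 11, 12, 13}

Y − Z = {1, 5, 9, 10, 13}
(Y − Z) ∪ X = {1, 5, 6, 9, 10, 11, 13}
Y' = {3, 4, 6, 8, 11, 12}
((Y − Z) ∪ X) ∪ Y' = {1, 3, 4, 5, 6, 8, 9, 10, 11, 12, 13}
(((Y − Z) ∪ X) ∪ Y') ∪ X = {1, 3, 4, 5, 6, 8, 9, 10, 11, 12, 13}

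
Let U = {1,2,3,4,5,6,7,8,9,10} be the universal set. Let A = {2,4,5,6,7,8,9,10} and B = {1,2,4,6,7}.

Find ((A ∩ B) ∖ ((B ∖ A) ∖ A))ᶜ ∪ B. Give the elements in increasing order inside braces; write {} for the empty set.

A ∩ B = {2,4,6,7}
B ∖ A = {1}
(B ∖ A) ∖ A = {1}
(A ∩ B) ∖ ((B ∖ A) ∖ A) = {2,4,6,7}
((A ∩ B) ∖ ((B ∖ A) ∖ A))ᶜ = {1,3,5,8,9,10}
((A ∩ B) ∖ ((B ∖ A) ∖ A))ᶜ ∪ B = {1,2,3,4,5,6,7,8,9,10}

{1,2,3,4,5,6,7,8,9,10}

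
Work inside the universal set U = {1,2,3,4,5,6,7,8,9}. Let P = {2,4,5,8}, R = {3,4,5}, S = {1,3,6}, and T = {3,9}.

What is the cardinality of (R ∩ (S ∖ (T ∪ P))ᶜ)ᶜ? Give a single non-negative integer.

T ∪ P = {2,3,4,5,8,9}
S ∖ (T ∪ P) = {1,6}
(S ∖ (T ∪ P))ᶜ = {2,3,4,5,7,8,9}
R ∩ (S ∖ (T ∪ P))ᶜ = {3,4,5}
(R ∩ (S ∖ (T ∪ P))ᶜ)ᶜ = {1,2,6,7,8,9}
|(R ∩ (S ∖ (T ∪ P))ᶜ)ᶜ| = 6

6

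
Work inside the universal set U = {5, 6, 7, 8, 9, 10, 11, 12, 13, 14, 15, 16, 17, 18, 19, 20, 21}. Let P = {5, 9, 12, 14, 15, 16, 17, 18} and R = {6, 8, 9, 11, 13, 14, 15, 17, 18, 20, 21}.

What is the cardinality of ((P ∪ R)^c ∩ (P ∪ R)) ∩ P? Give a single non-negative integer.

0

P ∪ R = {5, 6, 8, 9, 11, 12, 13, 14, 15, 16, 17, 18, 20, 21}
(P ∪ R)^c = {7, 10, 19}
(P ∪ R)^c ∩ (P ∪ R) = {}
((P ∪ R)^c ∩ (P ∪ R)) ∩ P = {}
|((P ∪ R)^c ∩ (P ∪ R)) ∩ P| = 0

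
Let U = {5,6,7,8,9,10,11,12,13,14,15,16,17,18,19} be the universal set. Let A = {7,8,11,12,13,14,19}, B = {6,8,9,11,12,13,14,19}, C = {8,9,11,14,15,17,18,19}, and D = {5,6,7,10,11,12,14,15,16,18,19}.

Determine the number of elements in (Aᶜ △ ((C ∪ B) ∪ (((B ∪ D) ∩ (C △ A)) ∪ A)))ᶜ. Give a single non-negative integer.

Aᶜ = {5,6,9,10,15,16,17,18}
C ∪ B = {6,8,9,11,12,13,14,15,17,18,19}
B ∪ D = {5,6,7,8,9,10,11,12,13,14,15,16,18,19}
C △ A = {7,9,12,13,15,17,18}
(B ∪ D) ∩ (C △ A) = {7,9,12,13,15,18}
((B ∪ D) ∩ (C △ A)) ∪ A = {7,8,9,11,12,13,14,15,18,19}
(C ∪ B) ∪ (((B ∪ D) ∩ (C △ A)) ∪ A) = {6,7,8,9,11,12,13,14,15,17,18,19}
Aᶜ △ ((C ∪ B) ∪ (((B ∪ D) ∩ (C △ A)) ∪ A)) = {5,7,8,10,11,12,13,14,16,19}
(Aᶜ △ ((C ∪ B) ∪ (((B ∪ D) ∩ (C △ A)) ∪ A)))ᶜ = {6,9,15,17,18}
|(Aᶜ △ ((C ∪ B) ∪ (((B ∪ D) ∩ (C △ A)) ∪ A)))ᶜ| = 5

5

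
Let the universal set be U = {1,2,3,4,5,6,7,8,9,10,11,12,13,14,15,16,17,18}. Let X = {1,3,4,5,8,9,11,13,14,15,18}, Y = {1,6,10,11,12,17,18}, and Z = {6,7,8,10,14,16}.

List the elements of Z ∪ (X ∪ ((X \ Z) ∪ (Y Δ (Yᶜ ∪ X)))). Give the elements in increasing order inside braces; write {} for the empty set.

X \ Z = {1,3,4,5,9,11,13,15,18}
Yᶜ = {2,3,4,5,7,8,9,13,14,15,16}
Yᶜ ∪ X = {1,2,3,4,5,7,8,9,11,13,14,15,16,18}
Y Δ (Yᶜ ∪ X) = {2,3,4,5,6,7,8,9,10,12,13,14,15,16,17}
(X \ Z) ∪ (Y Δ (Yᶜ ∪ X)) = {1,2,3,4,5,6,7,8,9,10,11,12,13,14,15,16,17,18}
X ∪ ((X \ Z) ∪ (Y Δ (Yᶜ ∪ X))) = {1,2,3,4,5,6,7,8,9,10,11,12,13,14,15,16,17,18}
Z ∪ (X ∪ ((X \ Z) ∪ (Y Δ (Yᶜ ∪ X)))) = {1,2,3,4,5,6,7,8,9,10,11,12,13,14,15,16,17,18}

{1,2,3,4,5,6,7,8,9,10,11,12,13,14,15,16,17,18}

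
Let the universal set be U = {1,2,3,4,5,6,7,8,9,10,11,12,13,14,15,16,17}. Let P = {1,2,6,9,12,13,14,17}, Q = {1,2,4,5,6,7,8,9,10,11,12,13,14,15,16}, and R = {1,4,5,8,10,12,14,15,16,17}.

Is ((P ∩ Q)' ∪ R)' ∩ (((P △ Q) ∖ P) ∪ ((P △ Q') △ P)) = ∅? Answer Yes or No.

P ∩ Q = {1,2,6,9,12,13,14}
(P ∩ Q)' = {3,4,5,7,8,10,11,15,16,17}
(P ∩ Q)' ∪ R = {1,3,4,5,7,8,10,11,12,14,15,16,17}
((P ∩ Q)' ∪ R)' = {2,6,9,13}
P △ Q = {4,5,7,8,10,11,15,16,17}
(P △ Q) ∖ P = {4,5,7,8,10,11,15,16}
Q' = {3,17}
P △ Q' = {1,2,3,6,9,12,13,14}
(P △ Q') △ P = {3,17}
((P △ Q) ∖ P) ∪ ((P △ Q') △ P) = {3,4,5,7,8,10,11,15,16,17}
{2,6,9,13} and {3,4,5,7,8,10,11,15,16,17} share no elements.

Yes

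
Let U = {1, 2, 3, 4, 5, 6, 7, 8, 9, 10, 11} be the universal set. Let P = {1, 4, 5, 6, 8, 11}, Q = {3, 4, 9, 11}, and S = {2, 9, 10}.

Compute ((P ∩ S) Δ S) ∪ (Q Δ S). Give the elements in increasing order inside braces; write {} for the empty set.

P ∩ S = {}
(P ∩ S) Δ S = {2, 9, 10}
Q Δ S = {2, 3, 4, 10, 11}
((P ∩ S) Δ S) ∪ (Q Δ S) = {2, 3, 4, 9, 10, 11}

{2, 3, 4, 9, 10, 11}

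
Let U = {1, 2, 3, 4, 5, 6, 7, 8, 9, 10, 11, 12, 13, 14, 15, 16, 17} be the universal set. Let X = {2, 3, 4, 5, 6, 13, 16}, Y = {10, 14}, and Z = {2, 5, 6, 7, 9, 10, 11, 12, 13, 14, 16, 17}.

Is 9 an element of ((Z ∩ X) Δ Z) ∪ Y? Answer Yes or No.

9 ∈ Z and 9 ∉ X, so 9 ∉ Z ∩ X
9 ∉ (Z ∩ X) and 9 ∈ Z, so 9 ∈ (Z ∩ X) Δ Z
9 ∈ ((Z ∩ X) Δ Z) and 9 ∉ Y, so 9 ∈ ((Z ∩ X) Δ Z) ∪ Y

Yes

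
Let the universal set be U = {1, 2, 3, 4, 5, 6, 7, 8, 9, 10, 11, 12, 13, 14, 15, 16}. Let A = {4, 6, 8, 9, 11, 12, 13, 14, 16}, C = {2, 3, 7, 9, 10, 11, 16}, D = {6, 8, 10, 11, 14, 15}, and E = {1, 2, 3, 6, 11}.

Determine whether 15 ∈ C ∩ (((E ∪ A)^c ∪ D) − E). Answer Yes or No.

15 ∉ E and 15 ∉ A, so 15 ∉ E ∪ A
15 ∈ (E ∪ A)^c since 15 ∉ (E ∪ A)
15 ∈ (E ∪ A)^c and 15 ∈ D, so 15 ∈ (E ∪ A)^c ∪ D
15 ∈ ((E ∪ A)^c ∪ D) and 15 ∉ E, so 15 ∈ ((E ∪ A)^c ∪ D) − E
15 ∉ C and 15 ∈ (((E ∪ A)^c ∪ D) − E), so 15 ∉ C ∩ (((E ∪ A)^c ∪ D) − E)

No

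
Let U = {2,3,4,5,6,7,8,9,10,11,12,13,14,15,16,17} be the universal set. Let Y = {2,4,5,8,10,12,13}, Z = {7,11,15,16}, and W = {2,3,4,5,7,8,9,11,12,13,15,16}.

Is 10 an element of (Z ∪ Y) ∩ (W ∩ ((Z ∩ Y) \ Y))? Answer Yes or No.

No

10 ∉ Z and 10 ∈ Y, so 10 ∈ Z ∪ Y
10 ∉ Z and 10 ∈ Y, so 10 ∉ Z ∩ Y
10 ∉ (Z ∩ Y) and 10 ∈ Y, so 10 ∉ (Z ∩ Y) \ Y
10 ∉ W and 10 ∉ ((Z ∩ Y) \ Y), so 10 ∉ W ∩ ((Z ∩ Y) \ Y)
10 ∈ (Z ∪ Y) and 10 ∉ (W ∩ ((Z ∩ Y) \ Y)), so 10 ∉ (Z ∪ Y) ∩ (W ∩ ((Z ∩ Y) \ Y))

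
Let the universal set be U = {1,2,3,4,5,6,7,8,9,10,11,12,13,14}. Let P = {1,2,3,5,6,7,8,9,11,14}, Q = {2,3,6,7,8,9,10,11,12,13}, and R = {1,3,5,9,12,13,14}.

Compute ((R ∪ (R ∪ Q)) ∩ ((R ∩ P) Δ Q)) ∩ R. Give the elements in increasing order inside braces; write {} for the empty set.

{1,5,12,13,14}

R ∪ Q = {1,2,3,5,6,7,8,9,10,11,12,13,14}
R ∪ (R ∪ Q) = {1,2,3,5,6,7,8,9,10,11,12,13,14}
R ∩ P = {1,3,5,9,14}
(R ∩ P) Δ Q = {1,2,5,6,7,8,10,11,12,13,14}
(R ∪ (R ∪ Q)) ∩ ((R ∩ P) Δ Q) = {1,2,5,6,7,8,10,11,12,13,14}
((R ∪ (R ∪ Q)) ∩ ((R ∩ P) Δ Q)) ∩ R = {1,5,12,13,14}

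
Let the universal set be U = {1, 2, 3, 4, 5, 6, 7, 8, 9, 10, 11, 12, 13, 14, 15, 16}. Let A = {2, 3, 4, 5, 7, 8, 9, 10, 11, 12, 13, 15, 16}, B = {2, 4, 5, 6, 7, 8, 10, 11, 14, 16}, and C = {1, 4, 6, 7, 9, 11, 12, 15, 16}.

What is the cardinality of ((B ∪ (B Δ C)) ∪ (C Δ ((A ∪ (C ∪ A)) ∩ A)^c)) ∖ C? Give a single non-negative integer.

B Δ C = {1, 2, 5, 8, 9, 10, 12, 14, 15}
B ∪ (B Δ C) = {1, 2, 4, 5, 6, 7, 8, 9, 10, 11, 12, 14, 15, 16}
C ∪ A = {1, 2, 3, 4, 5, 6, 7, 8, 9, 10, 11, 12, 13, 15, 16}
A ∪ (C ∪ A) = {1, 2, 3, 4, 5, 6, 7, 8, 9, 10, 11, 12, 13, 15, 16}
(A ∪ (C ∪ A)) ∩ A = {2, 3, 4, 5, 7, 8, 9, 10, 11, 12, 13, 15, 16}
((A ∪ (C ∪ A)) ∩ A)^c = {1, 6, 14}
C Δ ((A ∪ (C ∪ A)) ∩ A)^c = {4, 7, 9, 11, 12, 14, 15, 16}
(B ∪ (B Δ C)) ∪ (C Δ ((A ∪ (C ∪ A)) ∩ A)^c) = {1, 2, 4, 5, 6, 7, 8, 9, 10, 11, 12, 14, 15, 16}
((B ∪ (B Δ C)) ∪ (C Δ ((A ∪ (C ∪ A)) ∩ A)^c)) ∖ C = {2, 5, 8, 10, 14}
|((B ∪ (B Δ C)) ∪ (C Δ ((A ∪ (C ∪ A)) ∩ A)^c)) ∖ C| = 5

5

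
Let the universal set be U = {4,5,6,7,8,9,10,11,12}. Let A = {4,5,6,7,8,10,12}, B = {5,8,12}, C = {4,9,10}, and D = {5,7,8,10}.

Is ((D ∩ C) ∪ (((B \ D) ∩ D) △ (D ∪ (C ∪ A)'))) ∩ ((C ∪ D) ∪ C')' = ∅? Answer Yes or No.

D ∩ C = {10}
B \ D = {12}
(B \ D) ∩ D = {}
C ∪ A = {4,5,6,7,8,9,10,12}
(C ∪ A)' = {11}
D ∪ (C ∪ A)' = {5,7,8,10,11}
((B \ D) ∩ D) △ (D ∪ (C ∪ A)') = {5,7,8,10,11}
(D ∩ C) ∪ (((B \ D) ∩ D) △ (D ∪ (C ∪ A)')) = {5,7,8,10,11}
C ∪ D = {4,5,7,8,9,10}
C' = {5,6,7,8,11,12}
(C ∪ D) ∪ C' = {4,5,6,7,8,9,10,11,12}
((C ∪ D) ∪ C')' = {}
{5,7,8,10,11} and {} share no elements.

Yes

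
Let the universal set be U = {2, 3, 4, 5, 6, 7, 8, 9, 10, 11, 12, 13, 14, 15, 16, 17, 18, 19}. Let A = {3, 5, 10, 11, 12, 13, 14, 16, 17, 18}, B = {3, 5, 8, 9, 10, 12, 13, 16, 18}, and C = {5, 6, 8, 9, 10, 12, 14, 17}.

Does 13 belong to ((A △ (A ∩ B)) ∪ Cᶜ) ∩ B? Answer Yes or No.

13 ∈ A and 13 ∈ B, so 13 ∈ A ∩ B
13 ∈ A and 13 ∈ (A ∩ B), so 13 ∉ A △ (A ∩ B)
13 ∉ C, so 13 ∈ Cᶜ
13 ∉ (A △ (A ∩ B)) and 13 ∈ Cᶜ, so 13 ∈ (A △ (A ∩ B)) ∪ Cᶜ
13 ∈ ((A △ (A ∩ B)) ∪ Cᶜ) and 13 ∈ B, so 13 ∈ ((A △ (A ∩ B)) ∪ Cᶜ) ∩ B

Yes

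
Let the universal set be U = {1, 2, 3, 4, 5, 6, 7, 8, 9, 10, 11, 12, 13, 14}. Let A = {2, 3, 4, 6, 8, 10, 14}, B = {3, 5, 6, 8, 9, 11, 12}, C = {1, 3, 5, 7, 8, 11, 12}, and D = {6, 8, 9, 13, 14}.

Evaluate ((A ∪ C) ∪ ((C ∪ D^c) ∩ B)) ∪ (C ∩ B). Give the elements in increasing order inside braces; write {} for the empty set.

{1, 2, 3, 4, 5, 6, 7, 8, 10, 11, 12, 14}

A ∪ C = {1, 2, 3, 4, 5, 6, 7, 8, 10, 11, 12, 14}
D^c = {1, 2, 3, 4, 5, 7, 10, 11, 12}
C ∪ D^c = {1, 2, 3, 4, 5, 7, 8, 10, 11, 12}
(C ∪ D^c) ∩ B = {3, 5, 8, 11, 12}
(A ∪ C) ∪ ((C ∪ D^c) ∩ B) = {1, 2, 3, 4, 5, 6, 7, 8, 10, 11, 12, 14}
C ∩ B = {3, 5, 8, 11, 12}
((A ∪ C) ∪ ((C ∪ D^c) ∩ B)) ∪ (C ∩ B) = {1, 2, 3, 4, 5, 6, 7, 8, 10, 11, 12, 14}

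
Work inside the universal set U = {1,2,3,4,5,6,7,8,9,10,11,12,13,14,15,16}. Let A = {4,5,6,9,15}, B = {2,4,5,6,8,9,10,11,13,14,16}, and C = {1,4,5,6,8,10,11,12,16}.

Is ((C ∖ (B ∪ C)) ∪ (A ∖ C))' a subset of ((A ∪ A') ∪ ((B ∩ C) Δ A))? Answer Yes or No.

B ∪ C = {1,2,4,5,6,8,9,10,11,12,13,14,16}
C ∖ (B ∪ C) = {}
A ∖ C = {9,15}
(C ∖ (B ∪ C)) ∪ (A ∖ C) = {9,15}
((C ∖ (B ∪ C)) ∪ (A ∖ C))' = {1,2,3,4,5,6,7,8,10,11,12,13,14,16}
A' = {1,2,3,7,8,10,11,12,13,14,16}
A ∪ A' = {1,2,3,4,5,6,7,8,9,10,11,12,13,14,15,16}
B ∩ C = {4,5,6,8,10,11,16}
(B ∩ C) Δ A = {8,9,10,11,15,16}
(A ∪ A') ∪ ((B ∩ C) Δ A) = {1,2,3,4,5,6,7,8,9,10,11,12,13,14,15,16}
Every element of {1,2,3,4,5,6,7,8,10,11,12,13,14,16} is in {1,2,3,4,5,6,7,8,9,10,11,12,13,14,15,16}, so ((C ∖ (B ∪ C)) ∪ (A ∖ C))' ⊆ (A ∪ A') ∪ ((B ∩ C) Δ A).

Yes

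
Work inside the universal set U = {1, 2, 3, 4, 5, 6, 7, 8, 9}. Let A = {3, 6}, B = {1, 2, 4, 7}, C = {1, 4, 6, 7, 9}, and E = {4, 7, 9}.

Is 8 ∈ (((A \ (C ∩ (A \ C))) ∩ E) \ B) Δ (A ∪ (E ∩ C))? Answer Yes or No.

No

8 ∉ A and 8 ∉ C, so 8 ∉ A \ C
8 ∉ C and 8 ∉ (A \ C), so 8 ∉ C ∩ (A \ C)
8 ∉ A and 8 ∉ (C ∩ (A \ C)), so 8 ∉ A \ (C ∩ (A \ C))
8 ∉ (A \ (C ∩ (A \ C))) and 8 ∉ E, so 8 ∉ (A \ (C ∩ (A \ C))) ∩ E
8 ∉ ((A \ (C ∩ (A \ C))) ∩ E) and 8 ∉ B, so 8 ∉ ((A \ (C ∩ (A \ C))) ∩ E) \ B
8 ∉ E and 8 ∉ C, so 8 ∉ E ∩ C
8 ∉ A and 8 ∉ (E ∩ C), so 8 ∉ A ∪ (E ∩ C)
8 ∉ (((A \ (C ∩ (A \ C))) ∩ E) \ B) and 8 ∉ (A ∪ (E ∩ C)), so 8 ∉ (((A \ (C ∩ (A \ C))) ∩ E) \ B) Δ (A ∪ (E ∩ C))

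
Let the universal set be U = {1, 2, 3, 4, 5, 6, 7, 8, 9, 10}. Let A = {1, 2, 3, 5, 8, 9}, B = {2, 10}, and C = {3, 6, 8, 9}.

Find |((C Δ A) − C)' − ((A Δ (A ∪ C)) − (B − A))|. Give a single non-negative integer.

6

C Δ A = {1, 2, 5, 6}
(C Δ A) − C = {1, 2, 5}
((C Δ A) − C)' = {3, 4, 6, 7, 8, 9, 10}
A ∪ C = {1, 2, 3, 5, 6, 8, 9}
A Δ (A ∪ C) = {6}
B − A = {10}
(A Δ (A ∪ C)) − (B − A) = {6}
((C Δ A) − C)' − ((A Δ (A ∪ C)) − (B − A)) = {3, 4, 7, 8, 9, 10}
|((C Δ A) − C)' − ((A Δ (A ∪ C)) − (B − A))| = 6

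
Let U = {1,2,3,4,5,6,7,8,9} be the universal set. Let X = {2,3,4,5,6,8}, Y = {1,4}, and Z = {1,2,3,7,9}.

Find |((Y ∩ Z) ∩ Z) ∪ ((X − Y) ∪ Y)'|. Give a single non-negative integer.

Y ∩ Z = {1}
(Y ∩ Z) ∩ Z = {1}
X − Y = {2,3,5,6,8}
(X − Y) ∪ Y = {1,2,3,4,5,6,8}
((X − Y) ∪ Y)' = {7,9}
((Y ∩ Z) ∩ Z) ∪ ((X − Y) ∪ Y)' = {1,7,9}
|((Y ∩ Z) ∩ Z) ∪ ((X − Y) ∪ Y)'| = 3

3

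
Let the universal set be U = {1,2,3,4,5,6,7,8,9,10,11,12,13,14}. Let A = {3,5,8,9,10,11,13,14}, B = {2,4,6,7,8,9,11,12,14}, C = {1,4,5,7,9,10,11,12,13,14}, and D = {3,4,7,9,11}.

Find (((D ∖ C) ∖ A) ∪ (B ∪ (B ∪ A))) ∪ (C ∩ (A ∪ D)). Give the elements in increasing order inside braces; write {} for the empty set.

D ∖ C = {3}
(D ∖ C) ∖ A = {}
B ∪ A = {2,3,4,5,6,7,8,9,10,11,12,13,14}
B ∪ (B ∪ A) = {2,3,4,5,6,7,8,9,10,11,12,13,14}
((D ∖ C) ∖ A) ∪ (B ∪ (B ∪ A)) = {2,3,4,5,6,7,8,9,10,11,12,13,14}
A ∪ D = {3,4,5,7,8,9,10,11,13,14}
C ∩ (A ∪ D) = {4,5,7,9,10,11,13,14}
(((D ∖ C) ∖ A) ∪ (B ∪ (B ∪ A))) ∪ (C ∩ (A ∪ D)) = {2,3,4,5,6,7,8,9,10,11,12,13,14}

{2,3,4,5,6,7,8,9,10,11,12,13,14}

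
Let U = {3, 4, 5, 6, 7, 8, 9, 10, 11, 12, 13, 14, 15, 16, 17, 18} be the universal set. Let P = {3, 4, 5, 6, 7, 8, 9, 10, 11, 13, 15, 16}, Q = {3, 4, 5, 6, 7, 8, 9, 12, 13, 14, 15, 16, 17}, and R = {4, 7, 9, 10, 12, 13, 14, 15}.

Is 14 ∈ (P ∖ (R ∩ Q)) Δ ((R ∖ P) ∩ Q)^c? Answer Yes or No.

14 ∈ R and 14 ∈ Q, so 14 ∈ R ∩ Q
14 ∉ P and 14 ∈ (R ∩ Q), so 14 ∉ P ∖ (R ∩ Q)
14 ∈ R and 14 ∉ P, so 14 ∈ R ∖ P
14 ∈ (R ∖ P) and 14 ∈ Q, so 14 ∈ (R ∖ P) ∩ Q
14 ∉ ((R ∖ P) ∩ Q)^c since 14 ∈ ((R ∖ P) ∩ Q)
14 ∉ (P ∖ (R ∩ Q)) and 14 ∉ ((R ∖ P) ∩ Q)^c, so 14 ∉ (P ∖ (R ∩ Q)) Δ ((R ∖ P) ∩ Q)^c

No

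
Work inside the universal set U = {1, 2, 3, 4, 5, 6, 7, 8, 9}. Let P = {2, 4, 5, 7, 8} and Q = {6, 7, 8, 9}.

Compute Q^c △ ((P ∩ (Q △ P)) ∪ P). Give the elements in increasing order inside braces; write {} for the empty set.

{1, 3, 7, 8}

Q^c = {1, 2, 3, 4, 5}
Q △ P = {2, 4, 5, 6, 9}
P ∩ (Q △ P) = {2, 4, 5}
(P ∩ (Q △ P)) ∪ P = {2, 4, 5, 7, 8}
Q^c △ ((P ∩ (Q △ P)) ∪ P) = {1, 3, 7, 8}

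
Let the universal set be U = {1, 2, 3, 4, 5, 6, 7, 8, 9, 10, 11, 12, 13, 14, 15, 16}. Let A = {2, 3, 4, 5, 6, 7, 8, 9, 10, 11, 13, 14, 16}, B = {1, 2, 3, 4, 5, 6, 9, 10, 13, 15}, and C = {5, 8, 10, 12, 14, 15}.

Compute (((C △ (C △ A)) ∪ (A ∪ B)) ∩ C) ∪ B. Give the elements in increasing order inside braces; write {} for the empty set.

{1, 2, 3, 4, 5, 6, 8, 9, 10, 13, 14, 15}

C △ A = {2, 3, 4, 6, 7, 9, 11, 12, 13, 15, 16}
C △ (C △ A) = {2, 3, 4, 5, 6, 7, 8, 9, 10, 11, 13, 14, 16}
A ∪ B = {1, 2, 3, 4, 5, 6, 7, 8, 9, 10, 11, 13, 14, 15, 16}
(C △ (C △ A)) ∪ (A ∪ B) = {1, 2, 3, 4, 5, 6, 7, 8, 9, 10, 11, 13, 14, 15, 16}
((C △ (C △ A)) ∪ (A ∪ B)) ∩ C = {5, 8, 10, 14, 15}
(((C △ (C △ A)) ∪ (A ∪ B)) ∩ C) ∪ B = {1, 2, 3, 4, 5, 6, 8, 9, 10, 13, 14, 15}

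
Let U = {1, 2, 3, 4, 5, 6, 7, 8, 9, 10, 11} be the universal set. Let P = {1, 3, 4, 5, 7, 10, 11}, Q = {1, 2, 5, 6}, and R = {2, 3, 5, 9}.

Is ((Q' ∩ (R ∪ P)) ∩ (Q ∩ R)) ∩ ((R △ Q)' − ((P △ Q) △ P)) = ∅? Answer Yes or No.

Yes

Q' = {3, 4, 7, 8, 9, 10, 11}
R ∪ P = {1, 2, 3, 4, 5, 7, 9, 10, 11}
Q' ∩ (R ∪ P) = {3, 4, 7, 9, 10, 11}
Q ∩ R = {2, 5}
(Q' ∩ (R ∪ P)) ∩ (Q ∩ R) = {}
R △ Q = {1, 3, 6, 9}
(R △ Q)' = {2, 4, 5, 7, 8, 10, 11}
P △ Q = {2, 3, 4, 6, 7, 10, 11}
(P △ Q) △ P = {1, 2, 5, 6}
(R △ Q)' − ((P △ Q) △ P) = {4, 7, 8, 10, 11}
{} and {4, 7, 8, 10, 11} share no elements.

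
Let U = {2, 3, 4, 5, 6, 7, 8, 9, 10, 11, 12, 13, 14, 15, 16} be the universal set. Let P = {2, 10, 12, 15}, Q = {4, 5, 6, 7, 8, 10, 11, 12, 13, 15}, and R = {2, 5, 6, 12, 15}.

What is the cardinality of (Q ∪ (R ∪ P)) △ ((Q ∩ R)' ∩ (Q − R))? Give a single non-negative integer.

R ∪ P = {2, 5, 6, 10, 12, 15}
Q ∪ (R ∪ P) = {2, 4, 5, 6, 7, 8, 10, 11, 12, 13, 15}
Q ∩ R = {5, 6, 12, 15}
(Q ∩ R)' = {2, 3, 4, 7, 8, 9, 10, 11, 13, 14, 16}
Q − R = {4, 7, 8, 10, 11, 13}
(Q ∩ R)' ∩ (Q − R) = {4, 7, 8, 10, 11, 13}
(Q ∪ (R ∪ P)) △ ((Q ∩ R)' ∩ (Q − R)) = {2, 5, 6, 12, 15}
|(Q ∪ (R ∪ P)) △ ((Q ∩ R)' ∩ (Q − R))| = 5

5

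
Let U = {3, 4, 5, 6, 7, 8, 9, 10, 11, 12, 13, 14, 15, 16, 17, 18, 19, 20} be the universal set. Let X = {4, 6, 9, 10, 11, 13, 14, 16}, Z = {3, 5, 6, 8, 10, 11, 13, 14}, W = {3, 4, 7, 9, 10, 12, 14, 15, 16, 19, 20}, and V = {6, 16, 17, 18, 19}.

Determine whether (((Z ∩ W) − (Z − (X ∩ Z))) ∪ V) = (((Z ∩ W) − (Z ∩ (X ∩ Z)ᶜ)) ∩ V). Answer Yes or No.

Z ∩ W = {3, 10, 14}
X ∩ Z = {6, 10, 11, 13, 14}
Z − (X ∩ Z) = {3, 5, 8}
(Z ∩ W) − (Z − (X ∩ Z)) = {10, 14}
((Z ∩ W) − (Z − (X ∩ Z))) ∪ V = {6, 10, 14, 16, 17, 18, 19}
(X ∩ Z)ᶜ = {3, 4, 5, 7, 8, 9, 12, 15, 16, 17, 18, 19, 20}
Z ∩ (X ∩ Z)ᶜ = {3, 5, 8}
(Z ∩ W) − (Z ∩ (X ∩ Z)ᶜ) = {10, 14}
((Z ∩ W) − (Z ∩ (X ∩ Z)ᶜ)) ∩ V = {}
6 ∈ ((Z ∩ W) − (Z − (X ∩ Z))) ∪ V but 6 ∉ ((Z ∩ W) − (Z ∩ (X ∩ Z)ᶜ)) ∩ V, so they differ.

No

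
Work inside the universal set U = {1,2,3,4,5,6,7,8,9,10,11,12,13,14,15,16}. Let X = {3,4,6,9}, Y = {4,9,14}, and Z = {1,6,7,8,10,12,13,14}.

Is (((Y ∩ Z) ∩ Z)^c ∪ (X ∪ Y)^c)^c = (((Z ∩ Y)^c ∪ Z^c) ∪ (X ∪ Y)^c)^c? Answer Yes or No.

Yes

Y ∩ Z = {14}
(Y ∩ Z) ∩ Z = {14}
((Y ∩ Z) ∩ Z)^c = {1,2,3,4,5,6,7,8,9,10,11,12,13,15,16}
X ∪ Y = {3,4,6,9,14}
(X ∪ Y)^c = {1,2,5,7,8,10,11,12,13,15,16}
((Y ∩ Z) ∩ Z)^c ∪ (X ∪ Y)^c = {1,2,3,4,5,6,7,8,9,10,11,12,13,15,16}
(((Y ∩ Z) ∩ Z)^c ∪ (X ∪ Y)^c)^c = {14}
Z ∩ Y = {14}
(Z ∩ Y)^c = {1,2,3,4,5,6,7,8,9,10,11,12,13,15,16}
Z^c = {2,3,4,5,9,11,15,16}
(Z ∩ Y)^c ∪ Z^c = {1,2,3,4,5,6,7,8,9,10,11,12,13,15,16}
((Z ∩ Y)^c ∪ Z^c) ∪ (X ∪ Y)^c = {1,2,3,4,5,6,7,8,9,10,11,12,13,15,16}
(((Z ∩ Y)^c ∪ Z^c) ∪ (X ∪ Y)^c)^c = {14}
Both equal {14}, so (((Y ∩ Z) ∩ Z)^c ∪ (X ∪ Y)^c)^c = (((Z ∩ Y)^c ∪ Z^c) ∪ (X ∪ Y)^c)^c.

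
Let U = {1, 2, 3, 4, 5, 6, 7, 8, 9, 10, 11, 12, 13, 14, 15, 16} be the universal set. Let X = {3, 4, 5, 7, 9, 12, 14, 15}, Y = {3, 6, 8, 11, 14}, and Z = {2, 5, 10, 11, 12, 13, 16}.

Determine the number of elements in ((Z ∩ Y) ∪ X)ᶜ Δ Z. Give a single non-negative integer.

6

Z ∩ Y = {11}
(Z ∩ Y) ∪ X = {3, 4, 5, 7, 9, 11, 12, 14, 15}
((Z ∩ Y) ∪ X)ᶜ = {1, 2, 6, 8, 10, 13, 16}
((Z ∩ Y) ∪ X)ᶜ Δ Z = {1, 5, 6, 8, 11, 12}
|((Z ∩ Y) ∪ X)ᶜ Δ Z| = 6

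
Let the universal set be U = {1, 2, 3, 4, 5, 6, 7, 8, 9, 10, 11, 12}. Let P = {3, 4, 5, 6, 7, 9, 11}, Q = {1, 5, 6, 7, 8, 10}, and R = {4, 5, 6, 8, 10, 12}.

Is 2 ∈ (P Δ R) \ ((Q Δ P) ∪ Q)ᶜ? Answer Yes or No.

No

2 ∉ P and 2 ∉ R, so 2 ∉ P Δ R
2 ∉ Q and 2 ∉ P, so 2 ∉ Q Δ P
2 ∉ (Q Δ P) and 2 ∉ Q, so 2 ∉ (Q Δ P) ∪ Q
2 ∈ ((Q Δ P) ∪ Q)ᶜ since 2 ∉ ((Q Δ P) ∪ Q)
2 ∉ (P Δ R) and 2 ∈ ((Q Δ P) ∪ Q)ᶜ, so 2 ∉ (P Δ R) \ ((Q Δ P) ∪ Q)ᶜ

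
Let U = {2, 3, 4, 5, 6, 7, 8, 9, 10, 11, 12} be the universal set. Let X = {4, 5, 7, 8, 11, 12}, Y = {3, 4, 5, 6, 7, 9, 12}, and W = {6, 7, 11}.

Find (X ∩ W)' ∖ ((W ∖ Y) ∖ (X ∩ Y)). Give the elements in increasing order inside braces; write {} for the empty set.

{2, 3, 4, 5, 6, 8, 9, 10, 12}

X ∩ W = {7, 11}
(X ∩ W)' = {2, 3, 4, 5, 6, 8, 9, 10, 12}
W ∖ Y = {11}
X ∩ Y = {4, 5, 7, 12}
(W ∖ Y) ∖ (X ∩ Y) = {11}
(X ∩ W)' ∖ ((W ∖ Y) ∖ (X ∩ Y)) = {2, 3, 4, 5, 6, 8, 9, 10, 12}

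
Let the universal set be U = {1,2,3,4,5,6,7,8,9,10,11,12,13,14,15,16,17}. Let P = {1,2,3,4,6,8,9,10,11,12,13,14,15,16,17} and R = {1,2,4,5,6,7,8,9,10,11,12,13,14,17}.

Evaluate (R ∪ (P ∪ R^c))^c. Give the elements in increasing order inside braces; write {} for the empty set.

{}

R^c = {3,15,16}
P ∪ R^c = {1,2,3,4,6,8,9,10,11,12,13,14,15,16,17}
R ∪ (P ∪ R^c) = {1,2,3,4,5,6,7,8,9,10,11,12,13,14,15,16,17}
(R ∪ (P ∪ R^c))^c = {}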